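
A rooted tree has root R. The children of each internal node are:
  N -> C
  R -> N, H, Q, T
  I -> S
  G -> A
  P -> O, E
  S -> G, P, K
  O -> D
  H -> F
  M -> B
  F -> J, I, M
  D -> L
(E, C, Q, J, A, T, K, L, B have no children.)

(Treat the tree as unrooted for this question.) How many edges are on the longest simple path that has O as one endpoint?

8

A farthest node from O is C.
The path O-P-S-I-F-H-R-N-C has 8 edges.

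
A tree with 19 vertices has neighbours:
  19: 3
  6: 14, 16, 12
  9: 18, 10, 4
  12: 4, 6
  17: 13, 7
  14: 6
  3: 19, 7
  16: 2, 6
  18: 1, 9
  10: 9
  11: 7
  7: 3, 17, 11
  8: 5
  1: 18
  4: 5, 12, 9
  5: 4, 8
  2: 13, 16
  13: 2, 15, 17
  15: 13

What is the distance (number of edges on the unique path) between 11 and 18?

10

The path is 11 – 7 – 17 – 13 – 2 – 16 – 6 – 12 – 4 – 9 – 18, which has 10 edges.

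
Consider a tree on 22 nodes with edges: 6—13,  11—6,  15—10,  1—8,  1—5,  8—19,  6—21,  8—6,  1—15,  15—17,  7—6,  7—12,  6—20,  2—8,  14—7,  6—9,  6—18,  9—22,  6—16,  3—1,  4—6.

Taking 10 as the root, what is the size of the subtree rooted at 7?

Descendants of 7 (including itself): 7, 12, 14. That's 3.

3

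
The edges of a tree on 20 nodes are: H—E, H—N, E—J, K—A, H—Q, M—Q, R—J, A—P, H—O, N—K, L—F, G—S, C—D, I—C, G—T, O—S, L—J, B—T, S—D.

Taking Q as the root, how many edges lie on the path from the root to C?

5

Path from Q to C: Q – H – O – S – D – C, which has 5 edges.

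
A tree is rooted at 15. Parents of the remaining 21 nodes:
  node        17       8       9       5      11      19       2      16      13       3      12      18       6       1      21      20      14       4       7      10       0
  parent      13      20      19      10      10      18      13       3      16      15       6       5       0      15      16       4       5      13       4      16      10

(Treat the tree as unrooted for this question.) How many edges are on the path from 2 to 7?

3

Walking from 2: 2 - 13 - 4 - 7. Length 3.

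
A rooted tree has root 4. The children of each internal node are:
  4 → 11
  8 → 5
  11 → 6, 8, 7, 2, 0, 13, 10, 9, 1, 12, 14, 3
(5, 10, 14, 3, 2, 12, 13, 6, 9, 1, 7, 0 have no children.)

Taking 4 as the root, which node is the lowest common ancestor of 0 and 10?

0's ancestor chain is 0, 11, 4 and 10's is 10, 11, 4; they first meet at 11.

11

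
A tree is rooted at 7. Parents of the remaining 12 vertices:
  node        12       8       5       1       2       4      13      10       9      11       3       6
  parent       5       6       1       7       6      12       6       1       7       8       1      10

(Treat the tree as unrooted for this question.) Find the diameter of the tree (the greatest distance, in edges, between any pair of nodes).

7

A longest path is 11-8-6-10-1-5-12-4, with 7 edges.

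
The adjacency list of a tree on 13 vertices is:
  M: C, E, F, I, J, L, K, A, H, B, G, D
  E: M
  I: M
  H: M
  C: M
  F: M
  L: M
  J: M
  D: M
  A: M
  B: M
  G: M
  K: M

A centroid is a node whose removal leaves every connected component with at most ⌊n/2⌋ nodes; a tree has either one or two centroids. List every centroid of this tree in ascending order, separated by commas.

Delete M: the remaining components have sizes 1, 1, 1, 1, 1, 1, 1, 1, 1, 1, 1, 1. Max 1 ≤ 6, so M is a centroid.
Every other node leaves some component of size > 6, so the centroid is unique.

M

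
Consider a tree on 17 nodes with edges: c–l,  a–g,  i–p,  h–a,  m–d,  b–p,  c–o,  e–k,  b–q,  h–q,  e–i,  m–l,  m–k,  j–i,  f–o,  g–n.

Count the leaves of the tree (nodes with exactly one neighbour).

4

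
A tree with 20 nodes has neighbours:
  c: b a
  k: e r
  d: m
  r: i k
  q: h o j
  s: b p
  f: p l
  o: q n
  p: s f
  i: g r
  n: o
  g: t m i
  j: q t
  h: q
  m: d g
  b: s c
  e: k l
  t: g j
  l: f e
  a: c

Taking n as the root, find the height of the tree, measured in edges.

A deepest node is a, reached by n → o → q → j → t → g → i → r → k → e → l → f → p → s → b → c → a.
That path has 16 edges, so the height is 16.

16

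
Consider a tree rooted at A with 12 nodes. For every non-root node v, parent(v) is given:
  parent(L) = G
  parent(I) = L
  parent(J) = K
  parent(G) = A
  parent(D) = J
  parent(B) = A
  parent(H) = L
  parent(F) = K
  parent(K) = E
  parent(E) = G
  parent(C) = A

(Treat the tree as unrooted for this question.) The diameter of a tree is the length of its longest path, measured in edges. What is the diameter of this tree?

A longest path is D-J-K-E-G-L-I, with 6 edges.

6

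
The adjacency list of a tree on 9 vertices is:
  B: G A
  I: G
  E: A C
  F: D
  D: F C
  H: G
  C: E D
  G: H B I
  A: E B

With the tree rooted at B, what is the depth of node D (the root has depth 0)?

4

Path from B to D: B–A–E–C–D, which has 4 edges.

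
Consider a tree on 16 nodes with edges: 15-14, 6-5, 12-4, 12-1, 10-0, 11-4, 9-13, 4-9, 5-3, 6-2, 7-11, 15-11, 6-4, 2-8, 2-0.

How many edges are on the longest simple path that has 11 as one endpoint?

5

Distances from 11 peak at 5, attained at 10.
11–4–6–2–0–10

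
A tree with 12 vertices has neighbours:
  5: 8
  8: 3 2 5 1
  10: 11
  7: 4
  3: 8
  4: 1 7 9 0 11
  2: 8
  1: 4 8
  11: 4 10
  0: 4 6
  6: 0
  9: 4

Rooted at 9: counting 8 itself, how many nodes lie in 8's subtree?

Descendants of 8 (including itself): 8, 3, 5, 2. That's 4.

4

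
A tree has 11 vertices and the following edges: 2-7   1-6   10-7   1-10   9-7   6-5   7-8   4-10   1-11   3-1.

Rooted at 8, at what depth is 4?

Path from 8 to 4: 8 → 7 → 10 → 4, which has 3 edges.

3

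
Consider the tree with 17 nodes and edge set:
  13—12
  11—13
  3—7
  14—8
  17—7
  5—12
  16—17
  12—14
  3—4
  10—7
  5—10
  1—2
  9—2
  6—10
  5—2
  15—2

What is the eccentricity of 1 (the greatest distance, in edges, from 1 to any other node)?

6

A farthest node from 1 is 16 (4 also at distance 6).
The path 1-2-5-10-7-17-16 has 6 edges.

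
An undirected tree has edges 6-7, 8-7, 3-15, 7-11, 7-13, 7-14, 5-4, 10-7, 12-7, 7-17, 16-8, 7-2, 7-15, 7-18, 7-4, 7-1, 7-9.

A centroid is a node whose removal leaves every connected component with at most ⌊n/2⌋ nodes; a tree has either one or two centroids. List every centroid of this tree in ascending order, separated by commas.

7

Removing 7 splits the tree into components of sizes 2, 2, 2, 1, 1, 1, 1, 1, 1, 1, 1, 1, 1, 1; the largest is 2 ≤ ⌊18/2⌋ = 9.
No neighbour of 7 does as well, so 7 is the unique centroid.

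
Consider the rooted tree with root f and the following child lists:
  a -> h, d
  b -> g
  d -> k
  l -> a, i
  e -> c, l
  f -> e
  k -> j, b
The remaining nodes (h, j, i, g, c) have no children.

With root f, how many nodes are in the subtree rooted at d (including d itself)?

5

The subtree rooted at d contains: d, k, b, j, g — 5 nodes.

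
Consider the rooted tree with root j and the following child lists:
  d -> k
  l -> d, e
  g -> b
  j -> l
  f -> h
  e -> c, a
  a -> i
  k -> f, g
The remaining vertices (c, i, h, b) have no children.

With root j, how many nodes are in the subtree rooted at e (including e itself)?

Descendants of e (including itself): e, c, a, i. That's 4.

4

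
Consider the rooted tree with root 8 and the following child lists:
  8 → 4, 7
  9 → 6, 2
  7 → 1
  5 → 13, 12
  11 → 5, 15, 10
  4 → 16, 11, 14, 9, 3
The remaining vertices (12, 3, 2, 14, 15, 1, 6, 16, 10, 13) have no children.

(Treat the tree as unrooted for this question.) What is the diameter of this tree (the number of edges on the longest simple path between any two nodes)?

6

BFS from 12 reaches 1 last, at distance 6; BFS from 1 confirms no node is farther.
Path: 12–5–11–4–8–7–1.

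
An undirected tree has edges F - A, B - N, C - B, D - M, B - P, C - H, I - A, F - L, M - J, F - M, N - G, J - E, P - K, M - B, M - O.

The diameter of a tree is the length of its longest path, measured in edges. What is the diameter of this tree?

6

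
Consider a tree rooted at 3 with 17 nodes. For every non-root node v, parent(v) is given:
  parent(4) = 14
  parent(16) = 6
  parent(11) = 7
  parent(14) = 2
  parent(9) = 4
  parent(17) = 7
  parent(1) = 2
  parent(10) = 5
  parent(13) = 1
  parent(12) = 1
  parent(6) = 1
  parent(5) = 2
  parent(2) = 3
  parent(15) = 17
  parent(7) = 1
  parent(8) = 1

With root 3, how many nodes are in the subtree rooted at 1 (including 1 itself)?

10

The subtree rooted at 1 contains: 1, 7, 6, 13, 8, 12, 17, 11, 16, 15 — 10 nodes.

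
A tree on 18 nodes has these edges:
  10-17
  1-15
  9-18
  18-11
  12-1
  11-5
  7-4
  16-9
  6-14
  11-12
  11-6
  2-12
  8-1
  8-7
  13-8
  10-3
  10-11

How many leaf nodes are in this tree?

9

Exactly 9 nodes have a single neighbour: 2, 3, 4, 5, 13, 14, 15, 16, 17.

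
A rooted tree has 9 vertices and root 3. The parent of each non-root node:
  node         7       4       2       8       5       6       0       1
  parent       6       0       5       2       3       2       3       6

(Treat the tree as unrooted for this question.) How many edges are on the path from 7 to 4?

Walking from 7: 7 – 6 – 2 – 5 – 3 – 0 – 4. Length 6.

6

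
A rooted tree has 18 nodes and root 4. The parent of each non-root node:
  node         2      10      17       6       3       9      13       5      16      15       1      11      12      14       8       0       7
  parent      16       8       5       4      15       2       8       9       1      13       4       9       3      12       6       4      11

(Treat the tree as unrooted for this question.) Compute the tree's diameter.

A longest path is 17-5-9-2-16-1-4-6-8-13-15-3-12-14, with 13 edges.

13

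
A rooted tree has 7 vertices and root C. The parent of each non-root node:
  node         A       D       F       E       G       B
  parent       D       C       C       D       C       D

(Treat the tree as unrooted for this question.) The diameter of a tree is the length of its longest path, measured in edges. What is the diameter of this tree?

A longest path is E-D-C-F, with 3 edges.

3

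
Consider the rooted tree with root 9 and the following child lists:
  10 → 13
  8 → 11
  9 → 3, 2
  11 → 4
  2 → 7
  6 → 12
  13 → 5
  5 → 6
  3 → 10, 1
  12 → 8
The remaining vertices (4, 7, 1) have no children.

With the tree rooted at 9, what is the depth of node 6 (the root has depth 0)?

9 – 3 – 10 – 13 – 5 – 6 — 5 edges.

5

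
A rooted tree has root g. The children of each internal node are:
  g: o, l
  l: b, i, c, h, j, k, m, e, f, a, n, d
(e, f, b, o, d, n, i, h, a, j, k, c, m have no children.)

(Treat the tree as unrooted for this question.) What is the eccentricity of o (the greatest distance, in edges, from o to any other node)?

3

The node farthest from o is h (f, i, b, m, a, j, d, n, k, e, c also at distance 3), via o – g – l – h — 3 edges.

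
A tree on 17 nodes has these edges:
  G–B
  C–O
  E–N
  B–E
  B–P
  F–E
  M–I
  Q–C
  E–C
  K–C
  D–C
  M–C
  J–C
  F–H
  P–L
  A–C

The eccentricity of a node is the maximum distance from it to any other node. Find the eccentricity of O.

A farthest node from O is L.
The path O-C-E-B-P-L has 5 edges.

5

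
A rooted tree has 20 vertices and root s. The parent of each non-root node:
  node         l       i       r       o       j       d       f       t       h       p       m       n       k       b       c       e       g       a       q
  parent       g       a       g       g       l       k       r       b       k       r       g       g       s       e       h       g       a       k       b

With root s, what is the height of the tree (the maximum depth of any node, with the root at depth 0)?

6

A deepest node is t, reached by s → k → a → g → e → b → t.
That path has 6 edges, so the height is 6.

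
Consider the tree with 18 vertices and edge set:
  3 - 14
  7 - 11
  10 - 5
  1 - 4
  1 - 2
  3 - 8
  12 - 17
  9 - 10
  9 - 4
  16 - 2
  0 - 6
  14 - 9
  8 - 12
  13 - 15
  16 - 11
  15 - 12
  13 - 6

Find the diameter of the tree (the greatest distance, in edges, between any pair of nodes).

BFS from 7 reaches 0 last, at distance 14; BFS from 0 confirms no node is farther.
Path: 7-11-16-2-1-4-9-14-3-8-12-15-13-6-0.

14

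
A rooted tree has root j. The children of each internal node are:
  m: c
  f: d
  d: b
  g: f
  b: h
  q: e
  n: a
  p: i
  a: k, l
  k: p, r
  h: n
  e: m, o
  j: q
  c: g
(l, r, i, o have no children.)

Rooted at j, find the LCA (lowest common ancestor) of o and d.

Path o→root: o e q j; path d→root: d f g c m e q j.
First common node: e.

e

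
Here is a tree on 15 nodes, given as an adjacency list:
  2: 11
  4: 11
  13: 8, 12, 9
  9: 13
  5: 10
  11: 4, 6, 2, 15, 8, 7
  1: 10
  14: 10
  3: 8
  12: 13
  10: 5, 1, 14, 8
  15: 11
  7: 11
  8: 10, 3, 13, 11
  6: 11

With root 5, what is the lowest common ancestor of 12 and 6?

12's ancestor chain is 12, 13, 8, 10, 5 and 6's is 6, 11, 8, 10, 5; they first meet at 8.

8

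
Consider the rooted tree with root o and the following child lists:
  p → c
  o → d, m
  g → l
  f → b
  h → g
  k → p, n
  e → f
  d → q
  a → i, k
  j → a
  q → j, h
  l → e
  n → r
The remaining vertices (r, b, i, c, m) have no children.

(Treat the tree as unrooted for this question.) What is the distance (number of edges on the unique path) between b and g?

4

Walking from b: b - f - e - l - g. Length 4.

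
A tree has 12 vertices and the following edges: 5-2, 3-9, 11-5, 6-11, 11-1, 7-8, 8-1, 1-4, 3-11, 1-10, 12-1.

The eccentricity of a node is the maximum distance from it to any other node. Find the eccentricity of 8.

The node farthest from 8 is 9 (2 also at distance 4), via 8-1-11-3-9 — 4 edges.

4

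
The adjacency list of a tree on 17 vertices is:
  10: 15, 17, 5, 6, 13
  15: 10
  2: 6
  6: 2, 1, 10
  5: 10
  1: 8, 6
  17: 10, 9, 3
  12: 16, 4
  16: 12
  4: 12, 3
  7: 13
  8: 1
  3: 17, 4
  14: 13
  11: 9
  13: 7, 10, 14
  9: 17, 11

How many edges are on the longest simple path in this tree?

8

BFS from 8 reaches 16 last, at distance 8; BFS from 16 confirms no node is farther.
Path: 8 - 1 - 6 - 10 - 17 - 3 - 4 - 12 - 16.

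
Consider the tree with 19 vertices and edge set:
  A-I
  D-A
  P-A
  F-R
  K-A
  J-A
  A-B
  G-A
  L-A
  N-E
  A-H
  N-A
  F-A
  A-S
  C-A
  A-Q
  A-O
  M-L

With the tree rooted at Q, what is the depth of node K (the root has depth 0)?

Climbing from K to the root: K–A–Q. That's 2 steps.

2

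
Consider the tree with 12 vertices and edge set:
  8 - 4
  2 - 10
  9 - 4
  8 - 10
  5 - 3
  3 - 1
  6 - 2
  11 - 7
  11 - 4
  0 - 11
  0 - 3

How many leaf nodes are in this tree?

The leaves are 1, 5, 6, 7, 9.
That is 5 leaves.

5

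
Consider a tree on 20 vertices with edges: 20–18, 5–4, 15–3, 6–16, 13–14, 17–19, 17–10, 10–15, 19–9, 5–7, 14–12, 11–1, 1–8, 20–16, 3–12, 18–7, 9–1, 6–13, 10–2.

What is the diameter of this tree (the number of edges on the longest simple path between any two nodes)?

17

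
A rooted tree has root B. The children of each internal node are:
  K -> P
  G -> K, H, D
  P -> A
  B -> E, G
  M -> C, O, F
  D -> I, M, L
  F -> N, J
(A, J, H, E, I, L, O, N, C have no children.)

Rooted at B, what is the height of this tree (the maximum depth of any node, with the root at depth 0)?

5

A deepest node is J, reached by B → G → D → M → F → J.
That path has 5 edges, so the height is 5.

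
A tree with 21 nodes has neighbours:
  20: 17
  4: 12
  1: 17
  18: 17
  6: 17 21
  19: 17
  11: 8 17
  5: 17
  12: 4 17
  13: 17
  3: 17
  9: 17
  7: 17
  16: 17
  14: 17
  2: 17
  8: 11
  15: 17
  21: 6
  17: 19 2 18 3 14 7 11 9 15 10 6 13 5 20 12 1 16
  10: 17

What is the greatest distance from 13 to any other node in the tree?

3

Distances from 13 peak at 3, attained at 4 (8, 21 also at distance 3).
13–17–12–4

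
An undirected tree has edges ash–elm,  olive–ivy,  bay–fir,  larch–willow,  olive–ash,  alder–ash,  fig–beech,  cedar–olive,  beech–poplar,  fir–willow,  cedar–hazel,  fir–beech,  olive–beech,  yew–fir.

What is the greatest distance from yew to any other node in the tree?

5

Distances from yew peak at 5, attained at hazel (alder, elm also at distance 5).
yew-fir-beech-olive-cedar-hazel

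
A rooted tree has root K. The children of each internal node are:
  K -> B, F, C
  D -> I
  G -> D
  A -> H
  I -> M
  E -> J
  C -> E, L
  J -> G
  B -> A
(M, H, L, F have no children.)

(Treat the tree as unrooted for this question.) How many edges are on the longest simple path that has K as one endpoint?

7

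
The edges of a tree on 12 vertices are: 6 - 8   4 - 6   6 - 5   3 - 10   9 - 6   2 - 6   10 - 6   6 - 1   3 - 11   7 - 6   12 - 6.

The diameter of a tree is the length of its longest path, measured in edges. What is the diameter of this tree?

A longest path is 11–3–10–6–2, with 4 edges.

4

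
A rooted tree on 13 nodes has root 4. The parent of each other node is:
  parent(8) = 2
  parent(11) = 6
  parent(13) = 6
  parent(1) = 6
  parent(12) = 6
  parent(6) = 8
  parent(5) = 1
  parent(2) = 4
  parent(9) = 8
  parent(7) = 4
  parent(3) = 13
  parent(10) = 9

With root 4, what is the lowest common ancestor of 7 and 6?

4

Path 7→root: 7 4; path 6→root: 6 8 2 4.
First common node: 4.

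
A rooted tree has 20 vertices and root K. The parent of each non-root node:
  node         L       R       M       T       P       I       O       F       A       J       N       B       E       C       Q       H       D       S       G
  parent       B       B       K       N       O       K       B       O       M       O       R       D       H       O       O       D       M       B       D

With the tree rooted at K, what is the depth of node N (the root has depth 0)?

Climbing from N to the root: N–R–B–D–M–K. That's 5 steps.

5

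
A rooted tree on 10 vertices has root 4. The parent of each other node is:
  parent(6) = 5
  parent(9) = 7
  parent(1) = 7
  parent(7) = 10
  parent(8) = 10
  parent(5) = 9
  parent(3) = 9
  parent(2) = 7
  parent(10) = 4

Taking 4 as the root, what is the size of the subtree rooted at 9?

4

The subtree rooted at 9 contains: 9, 3, 5, 6 — 4 nodes.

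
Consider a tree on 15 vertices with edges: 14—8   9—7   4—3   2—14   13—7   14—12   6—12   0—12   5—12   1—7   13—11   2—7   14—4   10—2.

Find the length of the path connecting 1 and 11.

3

1 – 7 – 13 – 11: 3 edges.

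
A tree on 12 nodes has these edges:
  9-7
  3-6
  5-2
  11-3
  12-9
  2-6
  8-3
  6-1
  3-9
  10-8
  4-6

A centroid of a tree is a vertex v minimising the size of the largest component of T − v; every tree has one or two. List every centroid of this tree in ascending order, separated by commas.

Delete 3: the remaining components have sizes 5, 3, 2, 1. Max 5 ≤ 6, so 3 is a centroid.
No neighbour of 3 does as well, so 3 is the unique centroid.

3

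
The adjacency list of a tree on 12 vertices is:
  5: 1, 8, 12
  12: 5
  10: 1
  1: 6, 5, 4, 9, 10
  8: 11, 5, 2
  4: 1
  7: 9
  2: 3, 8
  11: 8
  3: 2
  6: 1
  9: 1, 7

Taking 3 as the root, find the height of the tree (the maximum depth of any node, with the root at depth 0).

A deepest node is 7, reached by 3 – 2 – 8 – 5 – 1 – 9 – 7.
That path has 6 edges, so the height is 6.

6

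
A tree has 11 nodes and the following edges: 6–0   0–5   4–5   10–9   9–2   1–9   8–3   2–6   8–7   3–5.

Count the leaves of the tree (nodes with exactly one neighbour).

4

Degree-1 nodes: 1, 4, 7, 10 — 4 of them.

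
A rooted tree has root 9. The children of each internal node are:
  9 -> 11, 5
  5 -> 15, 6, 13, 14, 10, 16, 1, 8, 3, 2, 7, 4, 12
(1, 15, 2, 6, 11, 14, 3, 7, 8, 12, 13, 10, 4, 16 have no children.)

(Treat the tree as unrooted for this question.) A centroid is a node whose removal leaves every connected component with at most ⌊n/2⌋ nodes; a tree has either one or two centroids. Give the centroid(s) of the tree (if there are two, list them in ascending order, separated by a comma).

5

Delete 5: the remaining components have sizes 2, 1, 1, 1, 1, 1, 1, 1, 1, 1, 1, 1, 1, 1. Max 2 ≤ 8, so 5 is a centroid.
No neighbour of 5 does as well, so 5 is the unique centroid.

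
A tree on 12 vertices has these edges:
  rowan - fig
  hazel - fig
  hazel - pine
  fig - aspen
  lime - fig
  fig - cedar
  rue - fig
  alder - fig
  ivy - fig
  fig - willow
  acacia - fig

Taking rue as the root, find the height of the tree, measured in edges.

3

The longest root-to-leaf path is rue → fig → hazel → pine (3 edges).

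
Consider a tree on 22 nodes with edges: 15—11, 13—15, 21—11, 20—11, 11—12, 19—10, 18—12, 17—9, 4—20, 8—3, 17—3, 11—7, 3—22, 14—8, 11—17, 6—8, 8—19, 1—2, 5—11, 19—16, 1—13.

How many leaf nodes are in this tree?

12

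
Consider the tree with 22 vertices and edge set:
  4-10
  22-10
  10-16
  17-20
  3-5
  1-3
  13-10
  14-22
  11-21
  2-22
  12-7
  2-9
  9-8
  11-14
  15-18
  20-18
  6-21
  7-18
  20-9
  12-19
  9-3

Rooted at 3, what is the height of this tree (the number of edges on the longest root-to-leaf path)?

7

A deepest node is 6, reached by 3–9–2–22–14–11–21–6.
That path has 7 edges, so the height is 7.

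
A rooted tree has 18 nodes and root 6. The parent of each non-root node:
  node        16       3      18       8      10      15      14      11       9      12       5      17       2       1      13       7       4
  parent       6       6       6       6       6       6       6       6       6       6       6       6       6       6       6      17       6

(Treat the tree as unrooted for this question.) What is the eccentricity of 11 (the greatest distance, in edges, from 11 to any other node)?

3

Distances from 11 peak at 3, attained at 7.
11–6–17–7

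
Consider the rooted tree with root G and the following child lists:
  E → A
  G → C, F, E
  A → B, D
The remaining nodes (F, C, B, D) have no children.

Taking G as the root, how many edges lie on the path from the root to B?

Climbing from B to the root: B – A – E – G. That's 3 steps.

3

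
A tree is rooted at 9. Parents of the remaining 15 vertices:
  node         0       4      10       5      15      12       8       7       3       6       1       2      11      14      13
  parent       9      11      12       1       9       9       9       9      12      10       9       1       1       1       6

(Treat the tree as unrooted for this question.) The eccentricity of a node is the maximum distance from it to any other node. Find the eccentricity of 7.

Distances from 7 peak at 5, attained at 13.
7 – 9 – 12 – 10 – 6 – 13

5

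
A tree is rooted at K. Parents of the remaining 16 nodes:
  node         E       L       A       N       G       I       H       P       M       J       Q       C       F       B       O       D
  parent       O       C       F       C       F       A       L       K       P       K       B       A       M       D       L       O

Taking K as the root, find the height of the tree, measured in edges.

The longest root-to-leaf path is K-P-M-F-A-C-L-O-D-B-Q (10 edges).

10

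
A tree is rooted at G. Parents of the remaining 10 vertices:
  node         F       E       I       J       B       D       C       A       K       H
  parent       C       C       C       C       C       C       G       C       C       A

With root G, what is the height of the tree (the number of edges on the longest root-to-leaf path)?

3

H sits deepest: G-C-A-H — 3 edges from the root.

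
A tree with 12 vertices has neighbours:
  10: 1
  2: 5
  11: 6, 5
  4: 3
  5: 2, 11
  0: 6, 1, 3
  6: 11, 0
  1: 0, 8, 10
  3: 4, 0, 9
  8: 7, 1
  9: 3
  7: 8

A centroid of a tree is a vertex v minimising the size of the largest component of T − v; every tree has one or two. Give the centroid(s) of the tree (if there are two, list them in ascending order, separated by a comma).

0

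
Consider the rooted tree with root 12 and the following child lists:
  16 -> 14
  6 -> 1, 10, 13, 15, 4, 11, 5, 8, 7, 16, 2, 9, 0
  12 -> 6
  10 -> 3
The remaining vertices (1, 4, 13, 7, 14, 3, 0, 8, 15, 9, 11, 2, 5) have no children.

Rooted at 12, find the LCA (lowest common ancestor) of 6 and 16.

6

Ancestors of 6 (toward the root): 6, 12.
Ancestors of 16: 16, 6, 12.
The deepest node appearing in both lists is 6.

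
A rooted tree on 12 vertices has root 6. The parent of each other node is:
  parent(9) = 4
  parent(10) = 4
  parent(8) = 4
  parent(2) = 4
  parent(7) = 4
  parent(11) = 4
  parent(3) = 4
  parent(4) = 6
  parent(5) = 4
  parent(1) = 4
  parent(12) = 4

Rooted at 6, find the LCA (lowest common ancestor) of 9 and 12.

4

Ancestors of 9 (toward the root): 9, 4, 6.
Ancestors of 12: 12, 4, 6.
The deepest node appearing in both lists is 4.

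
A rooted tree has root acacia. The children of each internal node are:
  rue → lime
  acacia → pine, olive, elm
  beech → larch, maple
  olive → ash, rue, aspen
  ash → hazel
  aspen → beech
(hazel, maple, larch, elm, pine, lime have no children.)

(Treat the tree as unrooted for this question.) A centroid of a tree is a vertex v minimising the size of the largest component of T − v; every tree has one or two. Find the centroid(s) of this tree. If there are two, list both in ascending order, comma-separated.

olive

Delete olive: the remaining components have sizes 4, 3, 2, 2. Max 4 ≤ 6, so olive is a centroid.
No neighbour of olive does as well, so olive is the unique centroid.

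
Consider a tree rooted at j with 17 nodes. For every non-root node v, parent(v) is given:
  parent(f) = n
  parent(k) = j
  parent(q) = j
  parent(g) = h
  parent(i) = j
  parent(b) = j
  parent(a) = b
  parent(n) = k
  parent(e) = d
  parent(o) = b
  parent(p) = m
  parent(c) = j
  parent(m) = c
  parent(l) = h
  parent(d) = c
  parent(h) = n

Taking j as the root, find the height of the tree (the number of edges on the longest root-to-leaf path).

A deepest node is l, reached by j-k-n-h-l.
That path has 4 edges, so the height is 4.

4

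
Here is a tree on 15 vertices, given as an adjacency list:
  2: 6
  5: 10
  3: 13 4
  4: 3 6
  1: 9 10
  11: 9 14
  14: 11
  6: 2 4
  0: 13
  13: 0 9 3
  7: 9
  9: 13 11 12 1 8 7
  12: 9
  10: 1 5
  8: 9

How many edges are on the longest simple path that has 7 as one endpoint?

6

Distances from 7 peak at 6, attained at 2.
7–9–13–3–4–6–2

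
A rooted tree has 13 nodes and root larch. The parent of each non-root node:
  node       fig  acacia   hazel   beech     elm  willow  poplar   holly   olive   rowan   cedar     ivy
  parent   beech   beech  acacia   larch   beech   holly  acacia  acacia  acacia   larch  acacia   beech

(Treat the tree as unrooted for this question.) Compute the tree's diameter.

5

BFS from rowan reaches willow last, at distance 5; BFS from willow confirms no node is farther.
Path: rowan–larch–beech–acacia–holly–willow.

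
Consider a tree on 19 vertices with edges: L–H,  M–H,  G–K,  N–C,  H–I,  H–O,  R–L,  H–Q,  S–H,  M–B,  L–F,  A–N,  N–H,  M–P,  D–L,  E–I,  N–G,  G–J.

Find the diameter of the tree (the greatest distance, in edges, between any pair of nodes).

5

BFS from J reaches R last, at distance 5; BFS from R confirms no node is farther.
Path: J-G-N-H-L-R.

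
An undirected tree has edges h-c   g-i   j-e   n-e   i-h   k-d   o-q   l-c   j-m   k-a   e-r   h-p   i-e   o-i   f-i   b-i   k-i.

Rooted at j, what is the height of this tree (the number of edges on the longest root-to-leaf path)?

5

The longest root-to-leaf path is j → e → i → h → c → l (5 edges).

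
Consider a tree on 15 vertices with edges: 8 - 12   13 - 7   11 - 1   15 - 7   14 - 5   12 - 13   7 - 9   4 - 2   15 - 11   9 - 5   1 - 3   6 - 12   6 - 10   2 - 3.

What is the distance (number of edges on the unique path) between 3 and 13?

5

The path is 3 - 1 - 11 - 15 - 7 - 13, which has 5 edges.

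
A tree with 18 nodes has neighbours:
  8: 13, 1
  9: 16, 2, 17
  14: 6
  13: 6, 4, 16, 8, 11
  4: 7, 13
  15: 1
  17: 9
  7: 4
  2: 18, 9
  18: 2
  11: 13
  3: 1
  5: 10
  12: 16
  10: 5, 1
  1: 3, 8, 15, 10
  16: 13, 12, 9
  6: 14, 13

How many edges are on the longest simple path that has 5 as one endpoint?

8

A farthest node from 5 is 18.
The path 5 – 10 – 1 – 8 – 13 – 16 – 9 – 2 – 18 has 8 edges.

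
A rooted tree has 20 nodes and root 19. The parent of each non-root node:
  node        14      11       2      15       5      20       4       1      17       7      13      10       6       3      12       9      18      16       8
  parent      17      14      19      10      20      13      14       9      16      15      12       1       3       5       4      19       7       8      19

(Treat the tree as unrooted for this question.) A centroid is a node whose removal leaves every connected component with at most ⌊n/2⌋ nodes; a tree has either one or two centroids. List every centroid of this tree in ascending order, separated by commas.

16, 17

Delete 16: the remaining components have sizes 10, 9. Max 10 ≤ 10, so 16 is a centroid.
17 is adjacent to 16 and is also a centroid (the largest component after removing it is likewise 10).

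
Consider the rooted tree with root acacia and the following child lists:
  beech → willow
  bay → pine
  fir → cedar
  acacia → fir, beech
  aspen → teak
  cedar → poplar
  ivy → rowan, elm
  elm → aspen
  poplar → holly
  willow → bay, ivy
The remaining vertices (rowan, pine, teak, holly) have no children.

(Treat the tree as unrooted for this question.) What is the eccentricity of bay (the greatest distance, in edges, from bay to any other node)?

Distances from bay peak at 7, attained at holly.
bay–willow–beech–acacia–fir–cedar–poplar–holly

7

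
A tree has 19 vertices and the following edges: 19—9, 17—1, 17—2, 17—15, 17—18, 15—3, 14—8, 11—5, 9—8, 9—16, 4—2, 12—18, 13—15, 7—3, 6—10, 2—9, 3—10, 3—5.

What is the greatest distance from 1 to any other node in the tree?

5

Distances from 1 peak at 5, attained at 14 (6, 11 also at distance 5).
1–17–2–9–8–14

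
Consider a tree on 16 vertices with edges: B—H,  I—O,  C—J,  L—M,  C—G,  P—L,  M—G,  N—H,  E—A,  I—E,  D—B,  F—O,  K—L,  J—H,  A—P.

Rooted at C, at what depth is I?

7

Climbing from I to the root: I → E → A → P → L → M → G → C. That's 7 steps.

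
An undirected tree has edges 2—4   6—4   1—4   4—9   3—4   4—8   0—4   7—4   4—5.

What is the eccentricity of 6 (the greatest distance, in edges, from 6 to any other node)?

2

The node farthest from 6 is 3 (7, 0, 9, 2, 5, 1, 8 also at distance 2), via 6-4-3 — 2 edges.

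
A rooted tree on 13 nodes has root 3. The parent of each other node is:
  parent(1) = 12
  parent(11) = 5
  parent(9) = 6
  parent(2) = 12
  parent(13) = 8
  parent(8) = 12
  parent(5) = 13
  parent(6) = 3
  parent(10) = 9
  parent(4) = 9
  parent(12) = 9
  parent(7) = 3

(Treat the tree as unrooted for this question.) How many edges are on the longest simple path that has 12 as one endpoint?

Distances from 12 peak at 4, attained at 11 (7 also at distance 4).
12 – 8 – 13 – 5 – 11

4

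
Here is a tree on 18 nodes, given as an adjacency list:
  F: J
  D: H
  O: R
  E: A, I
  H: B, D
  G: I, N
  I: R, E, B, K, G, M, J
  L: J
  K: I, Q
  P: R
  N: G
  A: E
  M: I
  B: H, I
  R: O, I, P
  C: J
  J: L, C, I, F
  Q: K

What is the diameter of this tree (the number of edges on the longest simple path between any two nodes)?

BFS from D reaches C last, at distance 5; BFS from C confirms no node is farther.
Path: D-H-B-I-J-C.

5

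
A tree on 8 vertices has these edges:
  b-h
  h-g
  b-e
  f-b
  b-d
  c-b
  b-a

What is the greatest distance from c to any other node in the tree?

3

A farthest node from c is g.
The path c – b – h – g has 3 edges.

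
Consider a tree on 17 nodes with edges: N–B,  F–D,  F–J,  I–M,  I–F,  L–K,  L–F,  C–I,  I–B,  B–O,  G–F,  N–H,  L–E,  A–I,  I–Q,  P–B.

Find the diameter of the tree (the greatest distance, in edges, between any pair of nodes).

BFS from H reaches K last, at distance 6; BFS from K confirms no node is farther.
Path: H-N-B-I-F-L-K.

6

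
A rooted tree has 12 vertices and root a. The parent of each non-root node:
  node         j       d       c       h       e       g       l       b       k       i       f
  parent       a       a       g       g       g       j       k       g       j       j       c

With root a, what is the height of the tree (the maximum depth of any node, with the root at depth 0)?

4

f sits deepest: a-j-g-c-f — 4 edges from the root.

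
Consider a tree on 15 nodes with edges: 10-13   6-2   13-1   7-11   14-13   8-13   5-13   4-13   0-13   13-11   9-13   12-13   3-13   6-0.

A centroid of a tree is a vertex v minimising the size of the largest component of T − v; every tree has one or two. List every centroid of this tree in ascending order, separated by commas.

13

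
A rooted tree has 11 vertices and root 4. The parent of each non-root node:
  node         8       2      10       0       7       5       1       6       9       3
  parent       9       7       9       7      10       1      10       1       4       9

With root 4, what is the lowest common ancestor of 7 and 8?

9

Path 7→root: 7 10 9 4; path 8→root: 8 9 4.
First common node: 9.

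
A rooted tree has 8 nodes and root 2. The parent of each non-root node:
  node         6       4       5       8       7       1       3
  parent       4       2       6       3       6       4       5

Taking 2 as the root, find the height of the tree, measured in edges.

A deepest node is 8, reached by 2–4–6–5–3–8.
That path has 5 edges, so the height is 5.

5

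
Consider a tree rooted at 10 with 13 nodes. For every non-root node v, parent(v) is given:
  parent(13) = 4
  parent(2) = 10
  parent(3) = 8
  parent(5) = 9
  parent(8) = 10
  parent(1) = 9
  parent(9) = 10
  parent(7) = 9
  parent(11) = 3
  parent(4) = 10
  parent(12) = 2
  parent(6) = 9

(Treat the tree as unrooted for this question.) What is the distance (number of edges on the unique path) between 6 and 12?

6 – 9 – 10 – 2 – 12: 4 edges.

4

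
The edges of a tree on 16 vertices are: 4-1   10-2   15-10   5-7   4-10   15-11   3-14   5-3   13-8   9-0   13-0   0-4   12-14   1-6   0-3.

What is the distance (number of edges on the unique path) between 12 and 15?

6

12 - 14 - 3 - 0 - 4 - 10 - 15: 6 edges.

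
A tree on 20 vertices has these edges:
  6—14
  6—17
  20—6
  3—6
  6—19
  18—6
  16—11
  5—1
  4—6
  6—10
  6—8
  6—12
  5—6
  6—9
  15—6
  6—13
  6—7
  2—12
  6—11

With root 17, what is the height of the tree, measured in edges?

A deepest node is 16, reached by 17 → 6 → 11 → 16.
That path has 3 edges, so the height is 3.

3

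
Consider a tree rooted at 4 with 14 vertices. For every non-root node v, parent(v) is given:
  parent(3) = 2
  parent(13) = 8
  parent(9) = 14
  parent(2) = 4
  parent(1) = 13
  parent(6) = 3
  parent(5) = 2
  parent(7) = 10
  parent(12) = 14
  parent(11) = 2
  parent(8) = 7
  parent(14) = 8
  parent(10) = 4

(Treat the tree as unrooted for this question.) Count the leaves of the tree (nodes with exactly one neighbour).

6

Exactly 6 nodes have a single neighbour: 1, 5, 6, 9, 11, 12.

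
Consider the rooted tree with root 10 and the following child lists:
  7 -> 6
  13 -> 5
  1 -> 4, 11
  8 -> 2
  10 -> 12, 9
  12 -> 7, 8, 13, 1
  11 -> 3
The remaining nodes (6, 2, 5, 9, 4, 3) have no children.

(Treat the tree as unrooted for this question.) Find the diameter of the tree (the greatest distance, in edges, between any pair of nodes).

BFS from 3 reaches 6 last, at distance 5; BFS from 6 confirms no node is farther.
Path: 3 – 11 – 1 – 12 – 7 – 6.

5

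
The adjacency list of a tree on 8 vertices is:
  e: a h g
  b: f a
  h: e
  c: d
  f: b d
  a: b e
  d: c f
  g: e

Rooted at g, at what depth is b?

Climbing from b to the root: b – a – e – g. That's 3 steps.

3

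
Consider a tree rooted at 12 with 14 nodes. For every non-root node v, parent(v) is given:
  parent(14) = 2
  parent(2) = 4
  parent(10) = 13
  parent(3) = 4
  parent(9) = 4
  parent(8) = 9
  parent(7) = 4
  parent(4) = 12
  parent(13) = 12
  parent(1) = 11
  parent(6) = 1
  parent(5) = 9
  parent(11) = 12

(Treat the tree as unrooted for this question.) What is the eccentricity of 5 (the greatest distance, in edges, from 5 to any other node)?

The node farthest from 5 is 6, via 5–9–4–12–11–1–6 — 6 edges.

6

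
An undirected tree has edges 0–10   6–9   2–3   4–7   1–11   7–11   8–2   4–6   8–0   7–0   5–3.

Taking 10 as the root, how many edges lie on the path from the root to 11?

Climbing from 11 to the root: 11–7–0–10. That's 3 steps.

3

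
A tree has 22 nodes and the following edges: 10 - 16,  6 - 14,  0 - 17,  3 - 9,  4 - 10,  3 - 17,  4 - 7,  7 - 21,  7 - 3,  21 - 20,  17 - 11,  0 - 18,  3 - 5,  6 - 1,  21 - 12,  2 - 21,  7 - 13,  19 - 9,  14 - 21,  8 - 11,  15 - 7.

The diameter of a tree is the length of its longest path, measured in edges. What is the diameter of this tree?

BFS from 8 reaches 1 last, at distance 8; BFS from 1 confirms no node is farther.
Path: 8 - 11 - 17 - 3 - 7 - 21 - 14 - 6 - 1.

8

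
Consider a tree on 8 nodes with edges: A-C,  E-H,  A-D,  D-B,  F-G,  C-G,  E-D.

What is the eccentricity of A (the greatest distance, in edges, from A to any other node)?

3

Distances from A peak at 3, attained at H (F also at distance 3).
A-D-E-H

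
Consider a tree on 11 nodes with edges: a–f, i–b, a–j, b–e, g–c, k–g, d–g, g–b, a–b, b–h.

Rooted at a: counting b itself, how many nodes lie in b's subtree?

b's subtree: {b, g, h, i, e, c, d, k}, size 8.

8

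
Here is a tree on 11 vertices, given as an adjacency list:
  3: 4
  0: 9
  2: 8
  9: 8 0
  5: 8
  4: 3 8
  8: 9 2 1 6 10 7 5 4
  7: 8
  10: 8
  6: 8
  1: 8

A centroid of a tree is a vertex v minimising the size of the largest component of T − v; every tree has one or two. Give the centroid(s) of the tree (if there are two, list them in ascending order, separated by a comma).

Removing 8 splits the tree into components of sizes 2, 2, 1, 1, 1, 1, 1, 1; the largest is 2 ≤ ⌊11/2⌋ = 5.
No neighbour of 8 does as well, so 8 is the unique centroid.

8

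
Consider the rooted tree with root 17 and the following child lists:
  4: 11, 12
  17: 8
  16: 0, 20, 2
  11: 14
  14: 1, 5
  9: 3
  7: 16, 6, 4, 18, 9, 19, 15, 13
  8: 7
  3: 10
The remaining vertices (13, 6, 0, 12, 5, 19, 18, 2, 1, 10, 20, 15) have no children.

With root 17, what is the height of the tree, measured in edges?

A deepest node is 1, reached by 17 – 8 – 7 – 4 – 11 – 14 – 1.
That path has 6 edges, so the height is 6.

6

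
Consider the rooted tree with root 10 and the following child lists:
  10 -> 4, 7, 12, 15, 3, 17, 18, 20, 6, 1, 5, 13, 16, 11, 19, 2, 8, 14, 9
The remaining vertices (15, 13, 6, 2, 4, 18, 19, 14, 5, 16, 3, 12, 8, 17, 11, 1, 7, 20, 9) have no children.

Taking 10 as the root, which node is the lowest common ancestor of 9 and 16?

10

Path 9→root: 9 10; path 16→root: 16 10.
First common node: 10.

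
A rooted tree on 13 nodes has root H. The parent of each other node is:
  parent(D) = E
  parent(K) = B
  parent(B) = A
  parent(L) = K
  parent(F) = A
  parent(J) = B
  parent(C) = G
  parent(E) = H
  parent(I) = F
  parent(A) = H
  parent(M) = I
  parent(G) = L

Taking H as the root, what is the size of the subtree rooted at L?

3

L's subtree: {L, G, C}, size 3.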